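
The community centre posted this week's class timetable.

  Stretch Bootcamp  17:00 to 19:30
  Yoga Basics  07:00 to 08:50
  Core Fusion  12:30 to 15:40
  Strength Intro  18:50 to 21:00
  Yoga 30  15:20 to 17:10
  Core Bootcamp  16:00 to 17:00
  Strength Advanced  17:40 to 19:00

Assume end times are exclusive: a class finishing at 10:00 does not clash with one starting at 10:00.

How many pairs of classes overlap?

Sorted by start: Yoga Basics, Core Fusion, Yoga 30, Core Bootcamp, Stretch Bootcamp, Strength Advanced, Strength Intro.
Core Fusion starts after Yoga Basics ends — done with Yoga Basics.
Yoga 30 starts before Core Fusion ends → Core Fusion and Yoga 30 overlap.
Core Bootcamp starts after Core Fusion ends — done with Core Fusion.
Core Bootcamp starts before Yoga 30 ends → Yoga 30 and Core Bootcamp overlap.
Stretch Bootcamp starts before Yoga 30 ends → Yoga 30 and Stretch Bootcamp overlap.
Strength Advanced starts after Yoga 30 ends — done with Yoga 30.
Stretch Bootcamp starts exactly when Core Bootcamp ends (back-to-back, no overlap) — done with Core Bootcamp.
Strength Advanced starts before Stretch Bootcamp ends → Stretch Bootcamp and Strength Advanced overlap.
Strength Intro starts before Stretch Bootcamp ends → Stretch Bootcamp and Strength Intro overlap.
Strength Intro starts before Strength Advanced ends → Strength Advanced and Strength Intro overlap.
Overlapping pairs: Core Bootcamp & Yoga 30, Core Fusion & Yoga 30, Strength Advanced & Strength Intro, Strength Advanced & Stretch Bootcamp, Strength Intro & Stretch Bootcamp, Stretch Bootcamp & Yoga 30 — 6 in total.

6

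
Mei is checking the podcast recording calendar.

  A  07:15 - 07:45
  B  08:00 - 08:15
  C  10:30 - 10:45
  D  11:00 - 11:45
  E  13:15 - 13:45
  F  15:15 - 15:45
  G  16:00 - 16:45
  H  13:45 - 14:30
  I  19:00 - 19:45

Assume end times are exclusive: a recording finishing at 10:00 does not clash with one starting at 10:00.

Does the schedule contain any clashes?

Sorted by start: A, B, C, D, E, H, F, G, I.
B starts after A ends; A is clear from here.
C starts after B ends; B is clear from here.
D starts after C ends; C is clear from here.
E starts after D ends; D is clear from here.
H starts exactly when E ends (back-to-back, no overlap); E is clear from here.
F starts after H ends; H is clear from here.
G starts after F ends; F is clear from here.
I starts after G ends.
Every pair is clear; the schedule has no overlaps.

No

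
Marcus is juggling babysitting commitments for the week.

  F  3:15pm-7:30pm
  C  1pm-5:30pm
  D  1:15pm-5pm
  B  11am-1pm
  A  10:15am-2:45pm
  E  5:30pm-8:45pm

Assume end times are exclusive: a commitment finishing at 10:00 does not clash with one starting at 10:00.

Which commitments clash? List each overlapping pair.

Two intervals overlap when each starts before the other ends.
Sorted by start: A, B, C, D, F, E.
B starts before A ends → A and B overlap.
C starts before A ends → A and C overlap.
D starts before A ends → A and D overlap.
F starts after A ends, so nothing later overlaps A either.
C starts exactly when B ends (back-to-back, no overlap), so nothing later overlaps B either.
D starts before C ends → C and D overlap.
F starts before C ends → C and F overlap.
E starts exactly when C ends (back-to-back, no overlap).
F starts before D ends → D and F overlap.
E starts after D ends.
E starts before F ends → F and E overlap.

A & B, A & C, A & D, C & D, C & F, D & F, E & F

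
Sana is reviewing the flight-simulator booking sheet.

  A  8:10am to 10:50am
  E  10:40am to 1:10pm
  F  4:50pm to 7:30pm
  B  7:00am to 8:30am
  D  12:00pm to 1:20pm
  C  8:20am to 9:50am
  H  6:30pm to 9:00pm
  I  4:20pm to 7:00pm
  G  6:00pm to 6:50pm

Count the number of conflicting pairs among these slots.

Two intervals overlap when each starts before the other ends.
Sorted by start: B, A, C, E, D, I, F, G, H.
A starts before B ends → B and A overlap.
C starts before B ends → B and C overlap.
E starts after B ends, so B has no further overlaps.
C starts before A ends → A and C overlap.
E starts before A ends → A and E overlap.
D starts after A ends, so A has no further overlaps.
E starts after C ends, so C has no further overlaps.
D starts before E ends → E and D overlap.
I starts after E ends, so E has no further overlaps.
I starts after D ends, so D has no further overlaps.
F starts before I ends → I and F overlap.
G starts before I ends → I and G overlap.
H starts before I ends → I and H overlap.
G starts before F ends → F and G overlap.
H starts before F ends → F and H overlap.
H starts before G ends → G and H overlap.
Overlapping pairs: A & B, A & C, A & E, B & C, D & E, F & G, F & H, F & I, G & H, G & I, H & I — 11 in total.

11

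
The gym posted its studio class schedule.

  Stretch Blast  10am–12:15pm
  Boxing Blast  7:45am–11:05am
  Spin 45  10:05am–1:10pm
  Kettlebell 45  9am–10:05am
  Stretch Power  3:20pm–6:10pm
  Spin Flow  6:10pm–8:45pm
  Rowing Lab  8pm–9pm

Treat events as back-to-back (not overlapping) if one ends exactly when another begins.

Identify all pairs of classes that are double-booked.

Two intervals overlap when each starts before the other ends.
Sorted by start: Boxing Blast, Kettlebell 45, Stretch Blast, Spin 45, Stretch Power, Spin Flow, Rowing Lab.
Kettlebell 45 starts before Boxing Blast ends → Boxing Blast and Kettlebell 45 overlap.
Stretch Blast starts before Boxing Blast ends → Boxing Blast and Stretch Blast overlap.
Spin 45 starts before Boxing Blast ends → Boxing Blast and Spin 45 overlap.
Stretch Power starts after Boxing Blast ends, so nothing later overlaps Boxing Blast either.
Stretch Blast starts before Kettlebell 45 ends → Kettlebell 45 and Stretch Blast overlap.
Spin 45 starts exactly when Kettlebell 45 ends (back-to-back, no overlap), so nothing later overlaps Kettlebell 45 either.
Spin 45 starts before Stretch Blast ends → Stretch Blast and Spin 45 overlap.
Stretch Power starts after Stretch Blast ends, so nothing later overlaps Stretch Blast either.
Stretch Power starts after Spin 45 ends, so nothing later overlaps Spin 45 either.
Spin Flow starts exactly when Stretch Power ends (back-to-back, no overlap), so nothing later overlaps Stretch Power either.
Rowing Lab starts before Spin Flow ends → Spin Flow and Rowing Lab overlap.

Boxing Blast & Kettlebell 45, Boxing Blast & Spin 45, Boxing Blast & Stretch Blast, Kettlebell 45 & Stretch Blast, Rowing Lab & Spin Flow, Spin 45 & Stretch Blast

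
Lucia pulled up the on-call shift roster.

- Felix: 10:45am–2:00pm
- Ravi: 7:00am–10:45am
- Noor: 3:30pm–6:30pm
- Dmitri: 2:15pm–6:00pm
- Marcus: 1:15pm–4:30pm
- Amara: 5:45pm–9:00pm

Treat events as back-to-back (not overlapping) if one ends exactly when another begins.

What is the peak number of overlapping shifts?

3

Sort all start/end points and keep a running count:
7:00am start Ravi → 1
10:45am end Ravi → 0
10:45am start Felix → 1
1:15pm start Marcus → 2
2:00pm end Felix → 1
2:15pm start Dmitri → 2
3:30pm start Noor → 3
4:30pm end Marcus → 2
5:45pm start Amara → 3
6:00pm end Dmitri → 2
6:30pm end Noor → 1
9:00pm end Amara → 0
Peak is 3, at 3:30pm (Dmitri, Marcus, Noor).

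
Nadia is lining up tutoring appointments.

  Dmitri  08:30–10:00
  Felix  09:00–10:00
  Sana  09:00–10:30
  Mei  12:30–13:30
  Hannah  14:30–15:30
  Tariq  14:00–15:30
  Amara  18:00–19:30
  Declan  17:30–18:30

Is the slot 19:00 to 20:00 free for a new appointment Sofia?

Dmitri: ends 10:00 at or before Sofia starts 19:00 → clear.
Felix: ends 10:00 at or before Sofia starts 19:00 → clear.
Sana: ends 10:30 at or before Sofia starts 19:00 → clear.
Mei: ends 13:30 at or before Sofia starts 19:00 → clear.
Tariq: ends 15:30 at or before Sofia starts 19:00 → clear.
Hannah: ends 15:30 at or before Sofia starts 19:00 → clear.
Declan: ends 18:30 at or before Sofia starts 19:00 → clear.
Amara: starts 18:00 before Sofia ends 20:00, and ends 19:30 after Sofia starts 19:00 → overlap.
Sofia overlaps Amara.

No — it overlaps Amara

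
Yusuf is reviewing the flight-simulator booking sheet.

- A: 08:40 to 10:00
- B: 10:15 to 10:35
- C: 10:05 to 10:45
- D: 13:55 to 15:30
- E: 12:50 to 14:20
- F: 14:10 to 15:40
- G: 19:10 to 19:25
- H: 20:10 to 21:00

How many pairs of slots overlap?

4

Two intervals overlap when each starts before the other ends.
Sorted by start: A, C, B, E, D, F, G, H.
C starts after A ends, so A has no further overlaps.
B starts before C ends → C and B overlap.
E starts after C ends, so C has no further overlaps.
E starts after B ends, so B has no further overlaps.
D starts before E ends → E and D overlap.
F starts before E ends → E and F overlap.
G starts after E ends, so E has no further overlaps.
F starts before D ends → D and F overlap.
G starts after D ends, so D has no further overlaps.
G starts after F ends, so F has no further overlaps.
H starts after G ends.
Overlapping pairs: B & C, D & E, D & F, E & F — 4 in total.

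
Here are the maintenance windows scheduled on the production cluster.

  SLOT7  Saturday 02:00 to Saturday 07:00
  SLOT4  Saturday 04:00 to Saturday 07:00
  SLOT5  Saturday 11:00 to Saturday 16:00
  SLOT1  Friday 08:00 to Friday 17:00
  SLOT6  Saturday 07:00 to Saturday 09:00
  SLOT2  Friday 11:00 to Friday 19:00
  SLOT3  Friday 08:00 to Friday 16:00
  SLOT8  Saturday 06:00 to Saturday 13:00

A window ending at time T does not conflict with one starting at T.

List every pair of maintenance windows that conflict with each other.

Sorted by start: SLOT1, SLOT3, SLOT2, SLOT7, SLOT4, SLOT8, SLOT6, SLOT5.
SLOT3 starts before SLOT1 ends → SLOT1 and SLOT3 overlap.
SLOT2 starts before SLOT1 ends → SLOT1 and SLOT2 overlap.
SLOT7 starts after SLOT1 ends — done with SLOT1.
SLOT2 starts before SLOT3 ends → SLOT3 and SLOT2 overlap.
SLOT7 starts after SLOT3 ends — done with SLOT3.
SLOT7 starts after SLOT2 ends — done with SLOT2.
SLOT4 starts before SLOT7 ends → SLOT7 and SLOT4 overlap.
SLOT8 starts before SLOT7 ends → SLOT7 and SLOT8 overlap.
SLOT6 starts exactly when SLOT7 ends (back-to-back, no overlap) — done with SLOT7.
SLOT8 starts before SLOT4 ends → SLOT4 and SLOT8 overlap.
SLOT6 starts exactly when SLOT4 ends (back-to-back, no overlap) — done with SLOT4.
SLOT6 starts before SLOT8 ends → SLOT8 and SLOT6 overlap.
SLOT5 starts before SLOT8 ends → SLOT8 and SLOT5 overlap.
SLOT5 starts after SLOT6 ends.

SLOT1 & SLOT2, SLOT1 & SLOT3, SLOT2 & SLOT3, SLOT4 & SLOT7, SLOT4 & SLOT8, SLOT5 & SLOT8, SLOT6 & SLOT8, SLOT7 & SLOT8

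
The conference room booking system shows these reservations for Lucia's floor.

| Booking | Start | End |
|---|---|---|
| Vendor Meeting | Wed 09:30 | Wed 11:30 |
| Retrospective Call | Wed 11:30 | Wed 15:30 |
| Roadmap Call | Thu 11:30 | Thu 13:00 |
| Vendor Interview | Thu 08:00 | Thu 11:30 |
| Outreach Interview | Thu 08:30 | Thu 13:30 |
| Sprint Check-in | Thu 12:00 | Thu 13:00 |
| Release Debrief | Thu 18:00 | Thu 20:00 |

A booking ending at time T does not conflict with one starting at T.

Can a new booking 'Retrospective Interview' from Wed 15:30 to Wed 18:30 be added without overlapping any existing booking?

Vendor Meeting: ends Wed 11:30 at or before Retrospective Interview starts Wed 15:30 → clear.
Retrospective Call: ends Wed 15:30 at or before Retrospective Interview starts Wed 15:30 → clear.
Vendor Interview: starts Thu 08:00 at or after Retrospective Interview ends Wed 18:30 → clear.
Outreach Interview: starts Thu 08:30 at or after Retrospective Interview ends Wed 18:30 → clear.
Roadmap Call: starts Thu 11:30 at or after Retrospective Interview ends Wed 18:30 → clear.
Sprint Check-in: starts Thu 12:00 at or after Retrospective Interview ends Wed 18:30 → clear.
Release Debrief: starts Thu 18:00 at or after Retrospective Interview ends Wed 18:30 → clear.

Yes — the slot is free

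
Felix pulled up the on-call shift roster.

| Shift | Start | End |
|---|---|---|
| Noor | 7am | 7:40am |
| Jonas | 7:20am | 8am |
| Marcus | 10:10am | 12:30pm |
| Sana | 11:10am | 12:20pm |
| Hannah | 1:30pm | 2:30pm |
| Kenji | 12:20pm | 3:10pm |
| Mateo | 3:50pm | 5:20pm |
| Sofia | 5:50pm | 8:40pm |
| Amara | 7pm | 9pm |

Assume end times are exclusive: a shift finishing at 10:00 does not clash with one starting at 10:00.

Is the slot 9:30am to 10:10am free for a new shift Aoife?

Noor: ends 7:40am at or before Aoife starts 9:30am → clear.
Jonas: ends 8am at or before Aoife starts 9:30am → clear.
Marcus: starts 10:10am at or after Aoife ends 10:10am → clear.
Sana: starts 11:10am at or after Aoife ends 10:10am → clear.
Kenji: starts 12:20pm at or after Aoife ends 10:10am → clear.
Hannah: starts 1:30pm at or after Aoife ends 10:10am → clear.
Mateo: starts 3:50pm at or after Aoife ends 10:10am → clear.
Sofia: starts 5:50pm at or after Aoife ends 10:10am → clear.
Amara: starts 7pm at or after Aoife ends 10:10am → clear.

Yes — the slot is free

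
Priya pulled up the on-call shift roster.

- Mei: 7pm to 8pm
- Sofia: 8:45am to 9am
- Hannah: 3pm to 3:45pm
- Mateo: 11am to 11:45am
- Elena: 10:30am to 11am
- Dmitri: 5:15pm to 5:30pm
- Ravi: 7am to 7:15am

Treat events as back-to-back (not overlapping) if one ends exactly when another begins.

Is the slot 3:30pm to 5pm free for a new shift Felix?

Ravi: ends 7:15am at or before Felix starts 3:30pm → clear.
Sofia: ends 9am at or before Felix starts 3:30pm → clear.
Elena: ends 11am at or before Felix starts 3:30pm → clear.
Mateo: ends 11:45am at or before Felix starts 3:30pm → clear.
Hannah: starts 3pm before Felix ends 5pm, and ends 3:45pm after Felix starts 3:30pm → overlap.
Dmitri: starts 5:15pm at or after Felix ends 5pm → clear.
Mei: starts 7pm at or after Felix ends 5pm → clear.
Felix overlaps Hannah.

No — it overlaps Hannah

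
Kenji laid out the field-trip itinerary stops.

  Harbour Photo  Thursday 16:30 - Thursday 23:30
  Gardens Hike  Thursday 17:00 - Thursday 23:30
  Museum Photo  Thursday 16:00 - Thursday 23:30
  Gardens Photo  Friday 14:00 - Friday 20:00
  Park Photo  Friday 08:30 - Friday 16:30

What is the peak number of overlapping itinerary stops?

3

Sweep the timeline, counting +1 at each start and −1 at each end (ends before starts at a tie):
Thursday 16:00 start Museum Photo → 1
Thursday 16:30 start Harbour Photo → 2
Thursday 17:00 start Gardens Hike → 3
Thursday 23:30 end Gardens Hike → 2
Thursday 23:30 end Harbour Photo → 1
Thursday 23:30 end Museum Photo → 0
Friday 08:30 start Park Photo → 1
Friday 14:00 start Gardens Photo → 2
Friday 16:30 end Park Photo → 1
Friday 20:00 end Gardens Photo → 0
Peak is 3, at Thursday 17:00 (Gardens Hike, Harbour Photo, Museum Photo).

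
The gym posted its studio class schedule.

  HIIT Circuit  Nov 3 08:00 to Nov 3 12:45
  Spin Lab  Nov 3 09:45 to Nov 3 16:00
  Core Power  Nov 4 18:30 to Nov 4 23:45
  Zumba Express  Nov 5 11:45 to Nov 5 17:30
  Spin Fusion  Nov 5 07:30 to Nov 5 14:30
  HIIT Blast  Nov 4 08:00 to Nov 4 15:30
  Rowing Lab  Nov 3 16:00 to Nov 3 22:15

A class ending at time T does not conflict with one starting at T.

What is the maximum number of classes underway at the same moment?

2

Walk through starts and ends in time order (an end at T is processed before a start at T):
Nov 3 08:00 start HIIT Circuit → 1
Nov 3 09:45 start Spin Lab → 2
Nov 3 12:45 end HIIT Circuit → 1
Nov 3 16:00 end Spin Lab → 0
Nov 3 16:00 start Rowing Lab → 1
Nov 3 22:15 end Rowing Lab → 0
Nov 4 08:00 start HIIT Blast → 1
Nov 4 15:30 end HIIT Blast → 0
Nov 4 18:30 start Core Power → 1
Nov 4 23:45 end Core Power → 0
Nov 5 07:30 start Spin Fusion → 1
Nov 5 11:45 start Zumba Express → 2
Nov 5 14:30 end Spin Fusion → 1
Nov 5 17:30 end Zumba Express → 0
Peak is 2, at Nov 3 09:45 (HIIT Circuit, Spin Lab).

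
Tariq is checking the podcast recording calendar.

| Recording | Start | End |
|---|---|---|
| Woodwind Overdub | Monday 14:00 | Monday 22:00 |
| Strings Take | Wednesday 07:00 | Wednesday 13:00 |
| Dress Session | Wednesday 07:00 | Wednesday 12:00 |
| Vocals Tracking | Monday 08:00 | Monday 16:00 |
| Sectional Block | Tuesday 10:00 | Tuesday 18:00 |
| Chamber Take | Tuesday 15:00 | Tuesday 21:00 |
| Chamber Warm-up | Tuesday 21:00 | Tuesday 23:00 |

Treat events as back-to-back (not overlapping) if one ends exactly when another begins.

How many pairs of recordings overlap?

Sorted by start: Vocals Tracking, Woodwind Overdub, Sectional Block, Chamber Take, Chamber Warm-up, Strings Take, Dress Session.
Woodwind Overdub starts before Vocals Tracking ends → Vocals Tracking and Woodwind Overdub overlap.
Sectional Block starts after Vocals Tracking ends — done with Vocals Tracking.
Sectional Block starts after Woodwind Overdub ends — done with Woodwind Overdub.
Chamber Take starts before Sectional Block ends → Sectional Block and Chamber Take overlap.
Chamber Warm-up starts after Sectional Block ends — done with Sectional Block.
Chamber Warm-up starts exactly when Chamber Take ends (back-to-back, no overlap) — done with Chamber Take.
Strings Take starts after Chamber Warm-up ends — done with Chamber Warm-up.
Dress Session starts before Strings Take ends → Strings Take and Dress Session overlap.
Overlapping pairs: Chamber Take & Sectional Block, Dress Session & Strings Take, Vocals Tracking & Woodwind Overdub — 3 in total.

3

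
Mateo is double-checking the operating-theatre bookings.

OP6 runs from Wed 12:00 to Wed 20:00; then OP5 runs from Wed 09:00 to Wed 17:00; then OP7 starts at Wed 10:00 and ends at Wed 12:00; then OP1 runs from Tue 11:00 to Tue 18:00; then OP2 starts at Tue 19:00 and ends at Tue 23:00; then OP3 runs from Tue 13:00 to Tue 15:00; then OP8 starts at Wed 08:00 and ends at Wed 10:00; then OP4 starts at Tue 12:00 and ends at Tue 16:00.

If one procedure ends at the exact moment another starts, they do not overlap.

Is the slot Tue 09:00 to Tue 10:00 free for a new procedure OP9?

Yes — the slot is free

OP1: starts Tue 11:00 at or after OP9 ends Tue 10:00 → clear.
OP4: starts Tue 12:00 at or after OP9 ends Tue 10:00 → clear.
OP3: starts Tue 13:00 at or after OP9 ends Tue 10:00 → clear.
OP2: starts Tue 19:00 at or after OP9 ends Tue 10:00 → clear.
OP8: starts Wed 08:00 at or after OP9 ends Tue 10:00 → clear.
OP5: starts Wed 09:00 at or after OP9 ends Tue 10:00 → clear.
OP7: starts Wed 10:00 at or after OP9 ends Tue 10:00 → clear.
OP6: starts Wed 12:00 at or after OP9 ends Tue 10:00 → clear.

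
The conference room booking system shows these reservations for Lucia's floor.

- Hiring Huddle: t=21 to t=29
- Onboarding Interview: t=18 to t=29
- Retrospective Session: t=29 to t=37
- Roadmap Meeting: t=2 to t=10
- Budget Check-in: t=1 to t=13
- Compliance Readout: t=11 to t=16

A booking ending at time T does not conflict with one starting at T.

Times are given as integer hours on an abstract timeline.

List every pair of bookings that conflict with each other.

Two intervals overlap when each starts before the other ends.
Sorted by start: Budget Check-in, Roadmap Meeting, Compliance Readout, Onboarding Interview, Hiring Huddle, Retrospective Session.
Roadmap Meeting starts before Budget Check-in ends → Budget Check-in and Roadmap Meeting overlap.
Compliance Readout starts before Budget Check-in ends → Budget Check-in and Compliance Readout overlap.
Onboarding Interview starts after Budget Check-in ends; Budget Check-in is clear from here.
Compliance Readout starts after Roadmap Meeting ends; Roadmap Meeting is clear from here.
Onboarding Interview starts after Compliance Readout ends; Compliance Readout is clear from here.
Hiring Huddle starts before Onboarding Interview ends → Onboarding Interview and Hiring Huddle overlap.
Retrospective Session starts exactly when Onboarding Interview ends (back-to-back, no overlap).
Retrospective Session starts exactly when Hiring Huddle ends (back-to-back, no overlap).

Budget Check-in & Compliance Readout, Budget Check-in & Roadmap Meeting, Hiring Huddle & Onboarding Interview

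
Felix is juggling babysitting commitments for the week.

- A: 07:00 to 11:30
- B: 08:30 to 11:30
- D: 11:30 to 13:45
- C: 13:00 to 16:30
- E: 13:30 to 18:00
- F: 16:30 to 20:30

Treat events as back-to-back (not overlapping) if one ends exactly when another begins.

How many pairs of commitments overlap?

Sorted by start: A, B, D, C, E, F.
B starts before A ends → A and B overlap.
D starts exactly when A ends (back-to-back, no overlap), so nothing later overlaps A either.
D starts exactly when B ends (back-to-back, no overlap), so nothing later overlaps B either.
C starts before D ends → D and C overlap.
E starts before D ends → D and E overlap.
F starts after D ends.
E starts before C ends → C and E overlap.
F starts exactly when C ends (back-to-back, no overlap).
F starts before E ends → E and F overlap.
Overlapping pairs: A & B, C & D, C & E, D & E, E & F — 5 in total.

5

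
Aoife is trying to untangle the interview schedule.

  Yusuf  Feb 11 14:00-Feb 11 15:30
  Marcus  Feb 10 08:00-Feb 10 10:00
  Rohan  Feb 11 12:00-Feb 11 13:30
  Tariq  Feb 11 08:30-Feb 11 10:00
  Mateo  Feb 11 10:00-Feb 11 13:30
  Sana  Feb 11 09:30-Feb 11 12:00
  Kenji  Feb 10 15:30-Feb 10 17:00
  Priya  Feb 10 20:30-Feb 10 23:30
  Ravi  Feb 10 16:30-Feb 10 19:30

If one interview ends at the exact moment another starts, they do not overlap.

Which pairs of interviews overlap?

Sorted by start: Marcus, Kenji, Ravi, Priya, Tariq, Sana, Mateo, Rohan, Yusuf.
Kenji starts after Marcus ends, so Marcus has no further overlaps.
Ravi starts before Kenji ends → Kenji and Ravi overlap.
Priya starts after Kenji ends, so Kenji has no further overlaps.
Priya starts after Ravi ends, so Ravi has no further overlaps.
Tariq starts after Priya ends, so Priya has no further overlaps.
Sana starts before Tariq ends → Tariq and Sana overlap.
Mateo starts exactly when Tariq ends (back-to-back, no overlap), so Tariq has no further overlaps.
Mateo starts before Sana ends → Sana and Mateo overlap.
Rohan starts exactly when Sana ends (back-to-back, no overlap), so Sana has no further overlaps.
Rohan starts before Mateo ends → Mateo and Rohan overlap.
Yusuf starts after Mateo ends.
Yusuf starts after Rohan ends.

Kenji & Ravi, Mateo & Rohan, Mateo & Sana, Sana & Tariq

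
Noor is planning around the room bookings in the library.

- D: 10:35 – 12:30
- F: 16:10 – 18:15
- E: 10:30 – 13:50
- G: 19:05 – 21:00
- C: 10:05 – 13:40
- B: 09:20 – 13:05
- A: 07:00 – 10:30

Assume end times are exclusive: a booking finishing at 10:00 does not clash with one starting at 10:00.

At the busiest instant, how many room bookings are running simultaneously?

4

Sweep the timeline, counting +1 at each start and −1 at each end (ends before starts at a tie):
07:00 start A → 1
09:20 start B → 2
10:05 start C → 3
10:30 end A → 2
10:30 start E → 3
10:35 start D → 4
12:30 end D → 3
13:05 end B → 2
13:40 end C → 1
13:50 end E → 0
16:10 start F → 1
18:15 end F → 0
19:05 start G → 1
21:00 end G → 0
Peak is 4, at 10:35 (B, C, D, E).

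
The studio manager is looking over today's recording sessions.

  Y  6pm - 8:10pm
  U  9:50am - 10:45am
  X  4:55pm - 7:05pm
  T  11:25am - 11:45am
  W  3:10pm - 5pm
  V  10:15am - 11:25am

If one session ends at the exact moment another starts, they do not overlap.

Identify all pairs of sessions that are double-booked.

Two intervals overlap when each starts before the other ends.
Sorted by start: U, V, T, W, X, Y.
V starts before U ends → U and V overlap.
T starts after U ends; U is clear from here.
T starts exactly when V ends (back-to-back, no overlap); V is clear from here.
W starts after T ends; T is clear from here.
X starts before W ends → W and X overlap.
Y starts after W ends.
Y starts before X ends → X and Y overlap.

U & V, W & X, X & Y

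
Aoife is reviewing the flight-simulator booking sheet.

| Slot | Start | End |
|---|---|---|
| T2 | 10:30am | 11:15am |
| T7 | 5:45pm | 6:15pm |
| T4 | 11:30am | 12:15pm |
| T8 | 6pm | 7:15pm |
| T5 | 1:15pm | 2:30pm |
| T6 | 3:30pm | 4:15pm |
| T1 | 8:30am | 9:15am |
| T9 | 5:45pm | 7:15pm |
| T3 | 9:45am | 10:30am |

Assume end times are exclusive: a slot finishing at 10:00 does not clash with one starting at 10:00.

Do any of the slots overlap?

Yes

Sorted by start: T1, T3, T2, T4, T5, T6, T7, T9, T8.
T3 starts after T1 ends, so T1 has no further overlaps.
T2 starts exactly when T3 ends (back-to-back, no overlap), so T3 has no further overlaps.
T4 starts after T2 ends, so T2 has no further overlaps.
T5 starts after T4 ends, so T4 has no further overlaps.
T6 starts after T5 ends, so T5 has no further overlaps.
T7 starts after T6 ends, so T6 has no further overlaps.
T9 starts before T7 ends → T7 and T9 overlap.
That's a conflict, so the schedule is not conflict-free.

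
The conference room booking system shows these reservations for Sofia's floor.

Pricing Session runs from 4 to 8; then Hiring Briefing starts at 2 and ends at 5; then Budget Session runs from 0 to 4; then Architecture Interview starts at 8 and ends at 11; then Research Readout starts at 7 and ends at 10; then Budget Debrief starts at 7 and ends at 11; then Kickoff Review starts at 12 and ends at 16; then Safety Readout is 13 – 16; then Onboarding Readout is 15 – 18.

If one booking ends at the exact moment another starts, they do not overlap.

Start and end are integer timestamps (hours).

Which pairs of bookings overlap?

Architecture Interview & Budget Debrief, Architecture Interview & Research Readout, Budget Debrief & Pricing Session, Budget Debrief & Research Readout, Budget Session & Hiring Briefing, Hiring Briefing & Pricing Session, Kickoff Review & Onboarding Readout, Kickoff Review & Safety Readout, Onboarding Readout & Safety Readout, Pricing Session & Research Readout

Check each pair: they overlap iff neither finishes before the other starts.
Sorted by start: Budget Session, Hiring Briefing, Pricing Session, Research Readout, Budget Debrief, Architecture Interview, Kickoff Review, Safety Readout, Onboarding Readout.
Hiring Briefing starts before Budget Session ends → Budget Session and Hiring Briefing overlap.
Pricing Session starts exactly when Budget Session ends (back-to-back, no overlap); Budget Session is clear from here.
Pricing Session starts before Hiring Briefing ends → Hiring Briefing and Pricing Session overlap.
Research Readout starts after Hiring Briefing ends; Hiring Briefing is clear from here.
Research Readout starts before Pricing Session ends → Pricing Session and Research Readout overlap.
Budget Debrief starts before Pricing Session ends → Pricing Session and Budget Debrief overlap.
Architecture Interview starts exactly when Pricing Session ends (back-to-back, no overlap); Pricing Session is clear from here.
Budget Debrief starts before Research Readout ends → Research Readout and Budget Debrief overlap.
Architecture Interview starts before Research Readout ends → Research Readout and Architecture Interview overlap.
Kickoff Review starts after Research Readout ends; Research Readout is clear from here.
Architecture Interview starts before Budget Debrief ends → Budget Debrief and Architecture Interview overlap.
Kickoff Review starts after Budget Debrief ends; Budget Debrief is clear from here.
Kickoff Review starts after Architecture Interview ends; Architecture Interview is clear from here.
Safety Readout starts before Kickoff Review ends → Kickoff Review and Safety Readout overlap.
Onboarding Readout starts before Kickoff Review ends → Kickoff Review and Onboarding Readout overlap.
Onboarding Readout starts before Safety Readout ends → Safety Readout and Onboarding Readout overlap.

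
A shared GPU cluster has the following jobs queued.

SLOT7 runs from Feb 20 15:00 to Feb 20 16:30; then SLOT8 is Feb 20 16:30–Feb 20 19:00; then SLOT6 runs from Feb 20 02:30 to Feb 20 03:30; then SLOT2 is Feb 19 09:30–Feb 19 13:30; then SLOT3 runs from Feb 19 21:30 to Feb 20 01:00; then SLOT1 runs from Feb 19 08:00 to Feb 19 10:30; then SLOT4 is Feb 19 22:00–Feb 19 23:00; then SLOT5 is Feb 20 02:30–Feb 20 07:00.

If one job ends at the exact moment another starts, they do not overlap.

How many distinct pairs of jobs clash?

Sorted by start: SLOT1, SLOT2, SLOT3, SLOT4, SLOT5, SLOT6, SLOT7, SLOT8.
SLOT2 starts before SLOT1 ends → SLOT1 and SLOT2 overlap.
SLOT3 starts after SLOT1 ends, so nothing later overlaps SLOT1 either.
SLOT3 starts after SLOT2 ends, so nothing later overlaps SLOT2 either.
SLOT4 starts before SLOT3 ends → SLOT3 and SLOT4 overlap.
SLOT5 starts after SLOT3 ends, so nothing later overlaps SLOT3 either.
SLOT5 starts after SLOT4 ends, so nothing later overlaps SLOT4 either.
SLOT6 starts before SLOT5 ends → SLOT5 and SLOT6 overlap.
SLOT7 starts after SLOT5 ends, so nothing later overlaps SLOT5 either.
SLOT7 starts after SLOT6 ends, so nothing later overlaps SLOT6 either.
SLOT8 starts exactly when SLOT7 ends (back-to-back, no overlap).
Overlapping pairs: SLOT1 & SLOT2, SLOT3 & SLOT4, SLOT5 & SLOT6 — 3 in total.

3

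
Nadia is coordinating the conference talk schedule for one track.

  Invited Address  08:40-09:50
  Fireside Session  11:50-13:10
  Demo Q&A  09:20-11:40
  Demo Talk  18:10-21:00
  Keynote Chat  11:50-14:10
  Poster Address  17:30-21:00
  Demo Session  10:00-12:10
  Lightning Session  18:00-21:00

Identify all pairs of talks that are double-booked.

Demo Q&A & Demo Session, Demo Q&A & Invited Address, Demo Session & Fireside Session, Demo Session & Keynote Chat, Demo Talk & Lightning Session, Demo Talk & Poster Address, Fireside Session & Keynote Chat, Lightning Session & Poster Address

Check each pair: they overlap iff neither finishes before the other starts.
Sorted by start: Invited Address, Demo Q&A, Demo Session, Fireside Session, Keynote Chat, Poster Address, Lightning Session, Demo Talk.
Demo Q&A starts before Invited Address ends → Invited Address and Demo Q&A overlap.
Demo Session starts after Invited Address ends, so Invited Address has no further overlaps.
Demo Session starts before Demo Q&A ends → Demo Q&A and Demo Session overlap.
Fireside Session starts after Demo Q&A ends, so Demo Q&A has no further overlaps.
Fireside Session starts before Demo Session ends → Demo Session and Fireside Session overlap.
Keynote Chat starts before Demo Session ends → Demo Session and Keynote Chat overlap.
Poster Address starts after Demo Session ends, so Demo Session has no further overlaps.
Keynote Chat starts before Fireside Session ends → Fireside Session and Keynote Chat overlap.
Poster Address starts after Fireside Session ends, so Fireside Session has no further overlaps.
Poster Address starts after Keynote Chat ends, so Keynote Chat has no further overlaps.
Lightning Session starts before Poster Address ends → Poster Address and Lightning Session overlap.
Demo Talk starts before Poster Address ends → Poster Address and Demo Talk overlap.
Demo Talk starts before Lightning Session ends → Lightning Session and Demo Talk overlap.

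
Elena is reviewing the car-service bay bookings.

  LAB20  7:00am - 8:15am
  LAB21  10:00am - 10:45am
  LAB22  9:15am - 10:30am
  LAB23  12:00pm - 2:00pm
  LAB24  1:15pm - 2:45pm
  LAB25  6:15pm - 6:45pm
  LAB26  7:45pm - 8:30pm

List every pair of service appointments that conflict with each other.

Sorted by start: LAB20, LAB22, LAB21, LAB23, LAB24, LAB25, LAB26.
LAB22 starts after LAB20 ends, so nothing later overlaps LAB20 either.
LAB21 starts before LAB22 ends → LAB22 and LAB21 overlap.
LAB23 starts after LAB22 ends, so nothing later overlaps LAB22 either.
LAB23 starts after LAB21 ends, so nothing later overlaps LAB21 either.
LAB24 starts before LAB23 ends → LAB23 and LAB24 overlap.
LAB25 starts after LAB23 ends, so nothing later overlaps LAB23 either.
LAB25 starts after LAB24 ends, so nothing later overlaps LAB24 either.
LAB26 starts after LAB25 ends.

LAB21 & LAB22, LAB23 & LAB24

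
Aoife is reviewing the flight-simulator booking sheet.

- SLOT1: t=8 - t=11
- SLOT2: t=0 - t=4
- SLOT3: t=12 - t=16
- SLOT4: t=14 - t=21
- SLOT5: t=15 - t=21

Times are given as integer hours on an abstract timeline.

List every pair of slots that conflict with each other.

Sorted by start: SLOT2, SLOT1, SLOT3, SLOT4, SLOT5.
SLOT1 starts after SLOT2 ends; SLOT2 is clear from here.
SLOT3 starts after SLOT1 ends; SLOT1 is clear from here.
SLOT4 starts before SLOT3 ends → SLOT3 and SLOT4 overlap.
SLOT5 starts before SLOT3 ends → SLOT3 and SLOT5 overlap.
SLOT5 starts before SLOT4 ends → SLOT4 and SLOT5 overlap.

SLOT3 & SLOT4, SLOT3 & SLOT5, SLOT4 & SLOT5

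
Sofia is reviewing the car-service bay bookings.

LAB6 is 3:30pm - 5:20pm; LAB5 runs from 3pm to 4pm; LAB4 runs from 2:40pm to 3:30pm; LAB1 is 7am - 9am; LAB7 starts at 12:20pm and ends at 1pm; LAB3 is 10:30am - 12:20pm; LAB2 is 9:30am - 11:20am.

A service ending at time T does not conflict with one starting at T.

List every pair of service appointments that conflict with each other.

Sorted by start: LAB1, LAB2, LAB3, LAB7, LAB4, LAB5, LAB6.
LAB2 starts after LAB1 ends; LAB1 is clear from here.
LAB3 starts before LAB2 ends → LAB2 and LAB3 overlap.
LAB7 starts after LAB2 ends; LAB2 is clear from here.
LAB7 starts exactly when LAB3 ends (back-to-back, no overlap); LAB3 is clear from here.
LAB4 starts after LAB7 ends; LAB7 is clear from here.
LAB5 starts before LAB4 ends → LAB4 and LAB5 overlap.
LAB6 starts exactly when LAB4 ends (back-to-back, no overlap).
LAB6 starts before LAB5 ends → LAB5 and LAB6 overlap.

LAB2 & LAB3, LAB4 & LAB5, LAB5 & LAB6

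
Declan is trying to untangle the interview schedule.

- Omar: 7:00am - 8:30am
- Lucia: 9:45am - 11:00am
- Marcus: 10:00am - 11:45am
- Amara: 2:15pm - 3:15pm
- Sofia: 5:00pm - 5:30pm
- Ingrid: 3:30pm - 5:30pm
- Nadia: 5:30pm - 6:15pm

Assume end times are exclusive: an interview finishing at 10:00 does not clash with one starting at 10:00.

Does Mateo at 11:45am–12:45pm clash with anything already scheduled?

Omar: ends 8:30am at or before Mateo starts 11:45am → clear.
Lucia: ends 11:00am at or before Mateo starts 11:45am → clear.
Marcus: ends 11:45am at or before Mateo starts 11:45am → clear.
Amara: starts 2:15pm at or after Mateo ends 12:45pm → clear.
Ingrid: starts 3:30pm at or after Mateo ends 12:45pm → clear.
Sofia: starts 5:00pm at or after Mateo ends 12:45pm → clear.
Nadia: starts 5:30pm at or after Mateo ends 12:45pm → clear.

No — it doesn't clash with anything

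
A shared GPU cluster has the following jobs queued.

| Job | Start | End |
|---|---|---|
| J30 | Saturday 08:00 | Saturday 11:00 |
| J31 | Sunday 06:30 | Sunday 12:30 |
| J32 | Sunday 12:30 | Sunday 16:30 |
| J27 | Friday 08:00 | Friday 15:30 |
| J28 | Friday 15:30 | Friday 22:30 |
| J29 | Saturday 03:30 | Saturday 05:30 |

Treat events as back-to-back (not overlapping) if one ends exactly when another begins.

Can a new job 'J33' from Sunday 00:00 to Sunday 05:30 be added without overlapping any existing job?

J27: ends Friday 15:30 at or before J33 starts Sunday 00:00 → clear.
J28: ends Friday 22:30 at or before J33 starts Sunday 00:00 → clear.
J29: ends Saturday 05:30 at or before J33 starts Sunday 00:00 → clear.
J30: ends Saturday 11:00 at or before J33 starts Sunday 00:00 → clear.
J31: starts Sunday 06:30 at or after J33 ends Sunday 05:30 → clear.
J32: starts Sunday 12:30 at or after J33 ends Sunday 05:30 → clear.

Yes — the slot is free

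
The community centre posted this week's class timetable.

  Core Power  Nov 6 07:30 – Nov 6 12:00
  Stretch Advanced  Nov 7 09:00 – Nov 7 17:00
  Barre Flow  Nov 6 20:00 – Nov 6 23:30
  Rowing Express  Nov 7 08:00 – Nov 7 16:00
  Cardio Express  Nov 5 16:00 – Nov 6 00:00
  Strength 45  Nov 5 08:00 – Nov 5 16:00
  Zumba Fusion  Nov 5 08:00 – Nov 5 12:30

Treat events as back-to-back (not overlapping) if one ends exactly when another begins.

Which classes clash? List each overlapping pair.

Two intervals overlap when each starts before the other ends.
Sorted by start: Strength 45, Zumba Fusion, Cardio Express, Core Power, Barre Flow, Rowing Express, Stretch Advanced.
Zumba Fusion starts before Strength 45 ends → Strength 45 and Zumba Fusion overlap.
Cardio Express starts exactly when Strength 45 ends (back-to-back, no overlap), so Strength 45 has no further overlaps.
Cardio Express starts after Zumba Fusion ends, so Zumba Fusion has no further overlaps.
Core Power starts after Cardio Express ends, so Cardio Express has no further overlaps.
Barre Flow starts after Core Power ends, so Core Power has no further overlaps.
Rowing Express starts after Barre Flow ends, so Barre Flow has no further overlaps.
Stretch Advanced starts before Rowing Express ends → Rowing Express and Stretch Advanced overlap.

Rowing Express & Stretch Advanced, Strength 45 & Zumba Fusion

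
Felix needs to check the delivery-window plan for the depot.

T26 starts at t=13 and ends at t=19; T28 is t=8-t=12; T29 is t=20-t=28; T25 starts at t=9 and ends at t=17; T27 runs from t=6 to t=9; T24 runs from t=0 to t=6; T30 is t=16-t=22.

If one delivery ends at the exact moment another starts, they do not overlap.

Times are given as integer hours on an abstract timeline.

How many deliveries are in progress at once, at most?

3

Sort all start/end points and keep a running count:
t=0 start T24 → 1
t=6 end T24 → 0
t=6 start T27 → 1
t=8 start T28 → 2
t=9 end T27 → 1
t=9 start T25 → 2
t=12 end T28 → 1
t=13 start T26 → 2
t=16 start T30 → 3
t=17 end T25 → 2
t=19 end T26 → 1
t=20 start T29 → 2
t=22 end T30 → 1
t=28 end T29 → 0
Peak is 3, at t=16 (T25, T26, T30).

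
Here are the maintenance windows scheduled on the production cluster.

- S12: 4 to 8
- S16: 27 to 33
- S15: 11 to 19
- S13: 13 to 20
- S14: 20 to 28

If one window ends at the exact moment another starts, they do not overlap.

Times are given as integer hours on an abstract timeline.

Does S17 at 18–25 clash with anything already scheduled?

S12: ends 8 at or before S17 starts 18 → clear.
S15: starts 11 before S17 ends 25, and ends 19 after S17 starts 18 → overlap.
S13: starts 13 before S17 ends 25, and ends 20 after S17 starts 18 → overlap.
S14: starts 20 before S17 ends 25, and ends 28 after S17 starts 18 → overlap.
S16: starts 27 at or after S17 ends 25 → clear.
S17 overlaps S13, S14, S15.

Yes — it overlaps S13, S14, S15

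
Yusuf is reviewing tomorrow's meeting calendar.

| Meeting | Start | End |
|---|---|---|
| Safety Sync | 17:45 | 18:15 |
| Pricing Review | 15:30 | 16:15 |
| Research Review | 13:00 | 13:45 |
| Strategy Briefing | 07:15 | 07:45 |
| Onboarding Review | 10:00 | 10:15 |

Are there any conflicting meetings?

No

Two intervals overlap when each starts before the other ends.
Sorted by start: Strategy Briefing, Onboarding Review, Research Review, Pricing Review, Safety Sync.
Onboarding Review starts after Strategy Briefing ends; Strategy Briefing is clear from here.
Research Review starts after Onboarding Review ends; Onboarding Review is clear from here.
Pricing Review starts after Research Review ends; Research Review is clear from here.
Safety Sync starts after Pricing Review ends.
Every pair is clear; the schedule has no overlaps.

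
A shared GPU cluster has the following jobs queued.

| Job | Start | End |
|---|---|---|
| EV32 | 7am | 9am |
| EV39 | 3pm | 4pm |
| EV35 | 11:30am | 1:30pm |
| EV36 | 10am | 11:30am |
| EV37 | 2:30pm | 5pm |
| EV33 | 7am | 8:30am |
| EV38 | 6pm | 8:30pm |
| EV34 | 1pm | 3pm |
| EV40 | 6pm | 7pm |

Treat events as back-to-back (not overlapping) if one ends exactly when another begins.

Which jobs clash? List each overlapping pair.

Sorted by start: EV32, EV33, EV36, EV35, EV34, EV37, EV39, EV38, EV40.
EV33 starts before EV32 ends → EV32 and EV33 overlap.
EV36 starts after EV32 ends; EV32 is clear from here.
EV36 starts after EV33 ends; EV33 is clear from here.
EV35 starts exactly when EV36 ends (back-to-back, no overlap); EV36 is clear from here.
EV34 starts before EV35 ends → EV35 and EV34 overlap.
EV37 starts after EV35 ends; EV35 is clear from here.
EV37 starts before EV34 ends → EV34 and EV37 overlap.
EV39 starts exactly when EV34 ends (back-to-back, no overlap); EV34 is clear from here.
EV39 starts before EV37 ends → EV37 and EV39 overlap.
EV38 starts after EV37 ends; EV37 is clear from here.
EV38 starts after EV39 ends; EV39 is clear from here.
EV40 starts before EV38 ends → EV38 and EV40 overlap.

EV32 & EV33, EV34 & EV35, EV34 & EV37, EV37 & EV39, EV38 & EV40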